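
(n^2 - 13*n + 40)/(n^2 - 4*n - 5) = (n - 8)/(n + 1)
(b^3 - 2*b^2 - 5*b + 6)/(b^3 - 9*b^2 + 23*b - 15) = (b + 2)/(b - 5)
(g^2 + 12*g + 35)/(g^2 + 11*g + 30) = (g + 7)/(g + 6)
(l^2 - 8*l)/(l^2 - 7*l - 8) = l/(l + 1)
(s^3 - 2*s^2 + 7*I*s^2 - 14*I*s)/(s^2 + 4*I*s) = (s^2 + s*(-2 + 7*I) - 14*I)/(s + 4*I)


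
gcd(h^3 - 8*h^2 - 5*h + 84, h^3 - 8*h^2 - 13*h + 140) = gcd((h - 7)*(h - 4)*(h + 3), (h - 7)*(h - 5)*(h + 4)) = h - 7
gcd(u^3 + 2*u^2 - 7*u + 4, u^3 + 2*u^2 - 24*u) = 1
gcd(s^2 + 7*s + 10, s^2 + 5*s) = s + 5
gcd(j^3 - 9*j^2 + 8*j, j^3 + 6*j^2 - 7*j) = j^2 - j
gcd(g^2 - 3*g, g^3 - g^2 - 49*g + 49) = 1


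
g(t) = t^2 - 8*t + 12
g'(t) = 2*t - 8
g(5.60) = -1.44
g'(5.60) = 3.20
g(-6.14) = 98.82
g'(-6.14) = -20.28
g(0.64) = 7.29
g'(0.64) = -6.72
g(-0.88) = 19.81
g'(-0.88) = -9.76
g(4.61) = -3.63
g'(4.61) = 1.22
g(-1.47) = 25.92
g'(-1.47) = -10.94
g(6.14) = 0.58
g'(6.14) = 4.28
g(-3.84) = 57.47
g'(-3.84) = -15.68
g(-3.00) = 45.00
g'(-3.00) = -14.00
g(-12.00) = 252.00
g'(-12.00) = -32.00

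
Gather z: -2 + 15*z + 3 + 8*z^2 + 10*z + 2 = 8*z^2 + 25*z + 3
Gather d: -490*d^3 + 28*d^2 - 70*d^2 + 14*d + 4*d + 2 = -490*d^3 - 42*d^2 + 18*d + 2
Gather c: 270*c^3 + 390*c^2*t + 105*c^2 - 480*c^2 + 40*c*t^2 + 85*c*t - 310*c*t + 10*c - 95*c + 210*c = 270*c^3 + c^2*(390*t - 375) + c*(40*t^2 - 225*t + 125)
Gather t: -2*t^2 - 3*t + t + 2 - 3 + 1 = -2*t^2 - 2*t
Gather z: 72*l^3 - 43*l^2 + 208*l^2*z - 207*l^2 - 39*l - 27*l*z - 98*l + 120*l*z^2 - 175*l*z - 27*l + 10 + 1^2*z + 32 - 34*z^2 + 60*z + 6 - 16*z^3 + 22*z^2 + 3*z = 72*l^3 - 250*l^2 - 164*l - 16*z^3 + z^2*(120*l - 12) + z*(208*l^2 - 202*l + 64) + 48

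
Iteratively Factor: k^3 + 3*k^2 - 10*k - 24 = (k + 2)*(k^2 + k - 12) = (k + 2)*(k + 4)*(k - 3)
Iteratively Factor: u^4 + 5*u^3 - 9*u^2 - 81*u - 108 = (u + 3)*(u^3 + 2*u^2 - 15*u - 36) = (u - 4)*(u + 3)*(u^2 + 6*u + 9) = (u - 4)*(u + 3)^2*(u + 3)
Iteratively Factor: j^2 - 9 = (j + 3)*(j - 3)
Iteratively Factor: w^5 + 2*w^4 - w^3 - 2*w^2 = (w + 1)*(w^4 + w^3 - 2*w^2) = w*(w + 1)*(w^3 + w^2 - 2*w) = w^2*(w + 1)*(w^2 + w - 2) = w^2*(w + 1)*(w + 2)*(w - 1)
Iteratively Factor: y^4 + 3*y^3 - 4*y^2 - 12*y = (y + 2)*(y^3 + y^2 - 6*y) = y*(y + 2)*(y^2 + y - 6) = y*(y + 2)*(y + 3)*(y - 2)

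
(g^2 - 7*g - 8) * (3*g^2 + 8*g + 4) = 3*g^4 - 13*g^3 - 76*g^2 - 92*g - 32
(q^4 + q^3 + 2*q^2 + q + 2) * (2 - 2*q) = -2*q^5 - 2*q^3 + 2*q^2 - 2*q + 4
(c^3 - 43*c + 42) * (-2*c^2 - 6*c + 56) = -2*c^5 - 6*c^4 + 142*c^3 + 174*c^2 - 2660*c + 2352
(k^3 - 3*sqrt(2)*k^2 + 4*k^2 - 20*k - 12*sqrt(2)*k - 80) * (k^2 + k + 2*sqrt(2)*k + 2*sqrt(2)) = k^5 - sqrt(2)*k^4 + 5*k^4 - 28*k^3 - 5*sqrt(2)*k^3 - 160*k^2 - 44*sqrt(2)*k^2 - 200*sqrt(2)*k - 128*k - 160*sqrt(2)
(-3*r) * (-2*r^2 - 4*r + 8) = 6*r^3 + 12*r^2 - 24*r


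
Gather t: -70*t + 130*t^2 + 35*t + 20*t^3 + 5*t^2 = 20*t^3 + 135*t^2 - 35*t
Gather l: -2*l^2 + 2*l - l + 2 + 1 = -2*l^2 + l + 3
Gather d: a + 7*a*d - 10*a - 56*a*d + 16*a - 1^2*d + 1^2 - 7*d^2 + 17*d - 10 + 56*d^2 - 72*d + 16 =7*a + 49*d^2 + d*(-49*a - 56) + 7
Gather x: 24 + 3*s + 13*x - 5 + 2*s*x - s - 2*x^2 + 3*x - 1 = 2*s - 2*x^2 + x*(2*s + 16) + 18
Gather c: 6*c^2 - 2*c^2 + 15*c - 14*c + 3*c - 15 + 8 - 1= 4*c^2 + 4*c - 8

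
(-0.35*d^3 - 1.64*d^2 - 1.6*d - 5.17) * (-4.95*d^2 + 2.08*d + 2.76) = 1.7325*d^5 + 7.39*d^4 + 3.5428*d^3 + 17.7371*d^2 - 15.1696*d - 14.2692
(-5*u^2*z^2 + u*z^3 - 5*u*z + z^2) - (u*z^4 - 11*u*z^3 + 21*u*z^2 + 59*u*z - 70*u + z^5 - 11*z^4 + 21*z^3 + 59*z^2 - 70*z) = -5*u^2*z^2 - u*z^4 + 12*u*z^3 - 21*u*z^2 - 64*u*z + 70*u - z^5 + 11*z^4 - 21*z^3 - 58*z^2 + 70*z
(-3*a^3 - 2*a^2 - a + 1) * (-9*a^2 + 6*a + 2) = 27*a^5 - 9*a^3 - 19*a^2 + 4*a + 2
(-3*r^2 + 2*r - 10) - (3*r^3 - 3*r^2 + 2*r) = -3*r^3 - 10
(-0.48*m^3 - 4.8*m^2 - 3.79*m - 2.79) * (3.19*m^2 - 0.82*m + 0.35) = -1.5312*m^5 - 14.9184*m^4 - 8.3221*m^3 - 7.4723*m^2 + 0.9613*m - 0.9765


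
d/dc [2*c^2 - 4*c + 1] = 4*c - 4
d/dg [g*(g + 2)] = 2*g + 2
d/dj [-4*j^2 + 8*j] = 8 - 8*j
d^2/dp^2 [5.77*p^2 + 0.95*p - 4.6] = 11.5400000000000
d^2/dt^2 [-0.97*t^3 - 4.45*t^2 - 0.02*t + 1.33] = -5.82*t - 8.9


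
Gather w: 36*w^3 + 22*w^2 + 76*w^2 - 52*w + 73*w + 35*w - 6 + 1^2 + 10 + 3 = 36*w^3 + 98*w^2 + 56*w + 8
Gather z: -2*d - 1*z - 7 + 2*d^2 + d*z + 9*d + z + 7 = 2*d^2 + d*z + 7*d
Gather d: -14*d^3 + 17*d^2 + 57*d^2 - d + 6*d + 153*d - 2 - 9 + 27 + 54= -14*d^3 + 74*d^2 + 158*d + 70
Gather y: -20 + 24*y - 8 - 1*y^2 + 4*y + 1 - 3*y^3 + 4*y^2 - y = -3*y^3 + 3*y^2 + 27*y - 27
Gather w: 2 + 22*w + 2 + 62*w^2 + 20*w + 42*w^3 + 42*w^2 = 42*w^3 + 104*w^2 + 42*w + 4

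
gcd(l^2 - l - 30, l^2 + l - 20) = l + 5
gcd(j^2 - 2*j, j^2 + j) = j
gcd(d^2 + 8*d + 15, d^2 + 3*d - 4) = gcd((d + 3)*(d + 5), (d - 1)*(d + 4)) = 1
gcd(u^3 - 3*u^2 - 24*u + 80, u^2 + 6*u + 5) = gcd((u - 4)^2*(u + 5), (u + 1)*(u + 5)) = u + 5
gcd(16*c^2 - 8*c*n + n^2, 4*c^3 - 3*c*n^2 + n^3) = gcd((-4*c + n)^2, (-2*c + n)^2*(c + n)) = 1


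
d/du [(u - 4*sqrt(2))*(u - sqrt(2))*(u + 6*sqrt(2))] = 3*u^2 + 2*sqrt(2)*u - 52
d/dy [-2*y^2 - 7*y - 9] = -4*y - 7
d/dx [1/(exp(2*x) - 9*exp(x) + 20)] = (9 - 2*exp(x))*exp(x)/(exp(2*x) - 9*exp(x) + 20)^2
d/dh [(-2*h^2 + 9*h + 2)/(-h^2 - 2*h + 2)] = (13*h^2 - 4*h + 22)/(h^4 + 4*h^3 - 8*h + 4)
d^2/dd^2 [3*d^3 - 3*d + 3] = 18*d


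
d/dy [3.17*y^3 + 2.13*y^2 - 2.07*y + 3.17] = 9.51*y^2 + 4.26*y - 2.07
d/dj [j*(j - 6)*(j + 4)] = 3*j^2 - 4*j - 24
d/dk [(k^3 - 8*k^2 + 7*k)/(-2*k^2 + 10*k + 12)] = (-k^4 + 10*k^3 - 15*k^2 - 96*k + 42)/(2*(k^4 - 10*k^3 + 13*k^2 + 60*k + 36))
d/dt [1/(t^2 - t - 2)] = (1 - 2*t)/(-t^2 + t + 2)^2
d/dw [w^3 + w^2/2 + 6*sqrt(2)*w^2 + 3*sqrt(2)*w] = 3*w^2 + w + 12*sqrt(2)*w + 3*sqrt(2)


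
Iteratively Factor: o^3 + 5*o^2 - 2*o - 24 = (o + 3)*(o^2 + 2*o - 8) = (o + 3)*(o + 4)*(o - 2)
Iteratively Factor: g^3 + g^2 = (g + 1)*(g^2) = g*(g + 1)*(g)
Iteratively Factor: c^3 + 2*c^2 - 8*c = (c + 4)*(c^2 - 2*c) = c*(c + 4)*(c - 2)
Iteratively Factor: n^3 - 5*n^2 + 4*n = (n - 4)*(n^2 - n) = (n - 4)*(n - 1)*(n)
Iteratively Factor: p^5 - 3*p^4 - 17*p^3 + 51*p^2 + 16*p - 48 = (p + 4)*(p^4 - 7*p^3 + 11*p^2 + 7*p - 12) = (p + 1)*(p + 4)*(p^3 - 8*p^2 + 19*p - 12) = (p - 4)*(p + 1)*(p + 4)*(p^2 - 4*p + 3) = (p - 4)*(p - 3)*(p + 1)*(p + 4)*(p - 1)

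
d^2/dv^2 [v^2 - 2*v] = 2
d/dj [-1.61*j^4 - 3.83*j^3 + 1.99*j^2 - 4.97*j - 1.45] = -6.44*j^3 - 11.49*j^2 + 3.98*j - 4.97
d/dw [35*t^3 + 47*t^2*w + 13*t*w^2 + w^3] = 47*t^2 + 26*t*w + 3*w^2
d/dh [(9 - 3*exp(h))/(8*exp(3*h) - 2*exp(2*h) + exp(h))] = 3*(16*exp(3*h) - 74*exp(2*h) + 12*exp(h) - 3)*exp(-h)/(64*exp(4*h) - 32*exp(3*h) + 20*exp(2*h) - 4*exp(h) + 1)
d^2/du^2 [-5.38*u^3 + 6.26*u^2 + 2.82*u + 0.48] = 12.52 - 32.28*u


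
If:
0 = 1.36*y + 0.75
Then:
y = -0.55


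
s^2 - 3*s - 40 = (s - 8)*(s + 5)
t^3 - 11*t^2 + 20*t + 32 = (t - 8)*(t - 4)*(t + 1)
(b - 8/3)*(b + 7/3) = b^2 - b/3 - 56/9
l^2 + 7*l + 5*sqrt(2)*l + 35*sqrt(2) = (l + 7)*(l + 5*sqrt(2))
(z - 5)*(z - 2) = z^2 - 7*z + 10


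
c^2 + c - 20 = (c - 4)*(c + 5)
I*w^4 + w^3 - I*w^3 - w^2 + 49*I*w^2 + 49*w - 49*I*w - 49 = (w - 7*I)*(w - I)*(w + 7*I)*(I*w - I)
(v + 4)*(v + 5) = v^2 + 9*v + 20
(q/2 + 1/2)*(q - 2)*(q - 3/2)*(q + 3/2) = q^4/2 - q^3/2 - 17*q^2/8 + 9*q/8 + 9/4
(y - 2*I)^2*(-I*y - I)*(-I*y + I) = -y^4 + 4*I*y^3 + 5*y^2 - 4*I*y - 4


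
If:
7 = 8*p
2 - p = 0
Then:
No Solution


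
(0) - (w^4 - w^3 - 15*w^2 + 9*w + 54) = -w^4 + w^3 + 15*w^2 - 9*w - 54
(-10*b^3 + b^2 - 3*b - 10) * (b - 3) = -10*b^4 + 31*b^3 - 6*b^2 - b + 30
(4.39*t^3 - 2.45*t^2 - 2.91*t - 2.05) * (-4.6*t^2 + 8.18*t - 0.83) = -20.194*t^5 + 47.1802*t^4 - 10.2987*t^3 - 12.3403*t^2 - 14.3537*t + 1.7015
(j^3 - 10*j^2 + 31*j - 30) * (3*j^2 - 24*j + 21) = 3*j^5 - 54*j^4 + 354*j^3 - 1044*j^2 + 1371*j - 630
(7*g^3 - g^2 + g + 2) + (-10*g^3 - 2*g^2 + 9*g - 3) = -3*g^3 - 3*g^2 + 10*g - 1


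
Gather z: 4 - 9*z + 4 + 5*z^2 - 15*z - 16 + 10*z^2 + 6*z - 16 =15*z^2 - 18*z - 24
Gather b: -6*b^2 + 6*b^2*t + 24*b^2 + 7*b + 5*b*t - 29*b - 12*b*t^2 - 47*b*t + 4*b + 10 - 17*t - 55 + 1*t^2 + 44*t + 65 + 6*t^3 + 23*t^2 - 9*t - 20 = b^2*(6*t + 18) + b*(-12*t^2 - 42*t - 18) + 6*t^3 + 24*t^2 + 18*t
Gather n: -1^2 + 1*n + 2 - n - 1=0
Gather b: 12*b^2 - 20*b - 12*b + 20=12*b^2 - 32*b + 20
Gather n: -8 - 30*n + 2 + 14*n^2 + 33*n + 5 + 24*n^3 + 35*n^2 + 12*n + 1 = 24*n^3 + 49*n^2 + 15*n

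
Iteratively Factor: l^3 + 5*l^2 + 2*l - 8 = (l + 2)*(l^2 + 3*l - 4) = (l - 1)*(l + 2)*(l + 4)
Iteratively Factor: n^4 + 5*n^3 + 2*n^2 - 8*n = (n)*(n^3 + 5*n^2 + 2*n - 8) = n*(n - 1)*(n^2 + 6*n + 8) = n*(n - 1)*(n + 2)*(n + 4)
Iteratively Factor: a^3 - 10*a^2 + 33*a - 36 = (a - 4)*(a^2 - 6*a + 9) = (a - 4)*(a - 3)*(a - 3)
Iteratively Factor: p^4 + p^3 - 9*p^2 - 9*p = (p + 1)*(p^3 - 9*p) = p*(p + 1)*(p^2 - 9) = p*(p - 3)*(p + 1)*(p + 3)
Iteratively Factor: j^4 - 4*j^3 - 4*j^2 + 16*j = (j + 2)*(j^3 - 6*j^2 + 8*j) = (j - 2)*(j + 2)*(j^2 - 4*j) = j*(j - 2)*(j + 2)*(j - 4)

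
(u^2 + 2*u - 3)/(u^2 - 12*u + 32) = (u^2 + 2*u - 3)/(u^2 - 12*u + 32)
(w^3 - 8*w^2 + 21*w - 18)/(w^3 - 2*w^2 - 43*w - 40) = (-w^3 + 8*w^2 - 21*w + 18)/(-w^3 + 2*w^2 + 43*w + 40)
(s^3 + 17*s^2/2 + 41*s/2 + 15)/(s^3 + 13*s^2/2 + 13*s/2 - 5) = (2*s + 3)/(2*s - 1)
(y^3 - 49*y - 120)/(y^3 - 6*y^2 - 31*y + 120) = (y + 3)/(y - 3)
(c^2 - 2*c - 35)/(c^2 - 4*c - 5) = (-c^2 + 2*c + 35)/(-c^2 + 4*c + 5)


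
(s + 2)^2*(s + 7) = s^3 + 11*s^2 + 32*s + 28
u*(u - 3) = u^2 - 3*u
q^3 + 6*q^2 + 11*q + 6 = (q + 1)*(q + 2)*(q + 3)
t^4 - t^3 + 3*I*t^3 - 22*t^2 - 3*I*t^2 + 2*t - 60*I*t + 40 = (t - 5)*(t + 4)*(t + I)*(t + 2*I)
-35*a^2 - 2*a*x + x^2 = (-7*a + x)*(5*a + x)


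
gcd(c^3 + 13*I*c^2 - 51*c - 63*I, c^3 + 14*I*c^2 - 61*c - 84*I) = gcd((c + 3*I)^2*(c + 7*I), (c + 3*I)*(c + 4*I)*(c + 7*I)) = c^2 + 10*I*c - 21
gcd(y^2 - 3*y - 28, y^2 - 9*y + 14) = y - 7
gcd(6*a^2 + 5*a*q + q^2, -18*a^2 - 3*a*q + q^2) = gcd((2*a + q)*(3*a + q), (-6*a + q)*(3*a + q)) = 3*a + q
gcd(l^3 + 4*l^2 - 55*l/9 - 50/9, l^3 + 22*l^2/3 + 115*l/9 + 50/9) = l^2 + 17*l/3 + 10/3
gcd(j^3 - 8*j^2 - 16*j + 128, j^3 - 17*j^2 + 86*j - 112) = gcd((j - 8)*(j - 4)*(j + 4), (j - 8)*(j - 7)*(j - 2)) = j - 8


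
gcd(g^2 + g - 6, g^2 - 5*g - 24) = g + 3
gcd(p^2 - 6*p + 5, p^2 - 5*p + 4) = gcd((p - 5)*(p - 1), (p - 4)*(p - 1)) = p - 1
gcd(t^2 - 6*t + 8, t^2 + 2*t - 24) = t - 4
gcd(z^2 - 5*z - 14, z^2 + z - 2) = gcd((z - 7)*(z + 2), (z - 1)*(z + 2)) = z + 2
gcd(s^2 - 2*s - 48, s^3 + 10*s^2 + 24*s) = s + 6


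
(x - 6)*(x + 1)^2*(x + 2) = x^4 - 2*x^3 - 19*x^2 - 28*x - 12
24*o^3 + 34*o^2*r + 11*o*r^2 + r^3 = (o + r)*(4*o + r)*(6*o + r)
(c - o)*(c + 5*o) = c^2 + 4*c*o - 5*o^2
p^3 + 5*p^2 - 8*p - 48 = (p - 3)*(p + 4)^2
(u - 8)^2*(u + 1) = u^3 - 15*u^2 + 48*u + 64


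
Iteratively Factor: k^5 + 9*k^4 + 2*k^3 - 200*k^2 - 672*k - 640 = (k + 4)*(k^4 + 5*k^3 - 18*k^2 - 128*k - 160) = (k + 4)^2*(k^3 + k^2 - 22*k - 40) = (k + 2)*(k + 4)^2*(k^2 - k - 20) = (k - 5)*(k + 2)*(k + 4)^2*(k + 4)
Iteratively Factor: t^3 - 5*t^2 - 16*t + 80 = (t - 5)*(t^2 - 16) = (t - 5)*(t - 4)*(t + 4)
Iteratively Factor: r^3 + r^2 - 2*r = (r - 1)*(r^2 + 2*r) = r*(r - 1)*(r + 2)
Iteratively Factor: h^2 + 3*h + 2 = (h + 1)*(h + 2)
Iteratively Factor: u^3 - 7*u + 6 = (u + 3)*(u^2 - 3*u + 2) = (u - 2)*(u + 3)*(u - 1)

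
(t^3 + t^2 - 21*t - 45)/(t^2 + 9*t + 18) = (t^2 - 2*t - 15)/(t + 6)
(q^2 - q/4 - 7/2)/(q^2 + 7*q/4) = (q - 2)/q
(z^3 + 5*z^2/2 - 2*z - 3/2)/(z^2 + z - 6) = (2*z^2 - z - 1)/(2*(z - 2))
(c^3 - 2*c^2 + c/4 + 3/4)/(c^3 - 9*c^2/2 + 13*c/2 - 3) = (c + 1/2)/(c - 2)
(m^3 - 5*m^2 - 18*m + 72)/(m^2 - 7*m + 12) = (m^2 - 2*m - 24)/(m - 4)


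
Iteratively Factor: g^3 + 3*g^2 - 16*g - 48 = (g - 4)*(g^2 + 7*g + 12) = (g - 4)*(g + 3)*(g + 4)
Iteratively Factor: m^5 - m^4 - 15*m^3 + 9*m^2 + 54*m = (m + 2)*(m^4 - 3*m^3 - 9*m^2 + 27*m) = (m + 2)*(m + 3)*(m^3 - 6*m^2 + 9*m) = (m - 3)*(m + 2)*(m + 3)*(m^2 - 3*m) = (m - 3)^2*(m + 2)*(m + 3)*(m)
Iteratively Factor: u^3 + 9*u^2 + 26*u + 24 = (u + 2)*(u^2 + 7*u + 12) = (u + 2)*(u + 4)*(u + 3)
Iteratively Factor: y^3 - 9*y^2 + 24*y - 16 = (y - 4)*(y^2 - 5*y + 4) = (y - 4)^2*(y - 1)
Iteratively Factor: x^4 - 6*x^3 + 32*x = (x - 4)*(x^3 - 2*x^2 - 8*x) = x*(x - 4)*(x^2 - 2*x - 8) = x*(x - 4)*(x + 2)*(x - 4)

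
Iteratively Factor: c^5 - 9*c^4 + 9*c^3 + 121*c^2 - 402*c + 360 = (c - 3)*(c^4 - 6*c^3 - 9*c^2 + 94*c - 120) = (c - 5)*(c - 3)*(c^3 - c^2 - 14*c + 24) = (c - 5)*(c - 3)^2*(c^2 + 2*c - 8) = (c - 5)*(c - 3)^2*(c + 4)*(c - 2)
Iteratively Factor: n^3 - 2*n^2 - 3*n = (n - 3)*(n^2 + n) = n*(n - 3)*(n + 1)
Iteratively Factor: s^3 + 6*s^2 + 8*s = (s)*(s^2 + 6*s + 8) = s*(s + 2)*(s + 4)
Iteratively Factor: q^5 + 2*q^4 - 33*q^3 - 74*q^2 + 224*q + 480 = (q + 2)*(q^4 - 33*q^2 - 8*q + 240) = (q + 2)*(q + 4)*(q^3 - 4*q^2 - 17*q + 60) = (q + 2)*(q + 4)^2*(q^2 - 8*q + 15) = (q - 5)*(q + 2)*(q + 4)^2*(q - 3)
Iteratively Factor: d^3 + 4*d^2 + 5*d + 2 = (d + 1)*(d^2 + 3*d + 2) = (d + 1)*(d + 2)*(d + 1)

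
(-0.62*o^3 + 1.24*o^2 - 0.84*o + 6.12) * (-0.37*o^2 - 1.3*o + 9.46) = 0.2294*o^5 + 0.3472*o^4 - 7.1664*o^3 + 10.558*o^2 - 15.9024*o + 57.8952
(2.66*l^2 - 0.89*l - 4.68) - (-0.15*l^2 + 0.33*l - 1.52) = 2.81*l^2 - 1.22*l - 3.16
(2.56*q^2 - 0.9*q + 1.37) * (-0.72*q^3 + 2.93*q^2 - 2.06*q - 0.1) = -1.8432*q^5 + 8.1488*q^4 - 8.897*q^3 + 5.6121*q^2 - 2.7322*q - 0.137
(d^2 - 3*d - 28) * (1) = d^2 - 3*d - 28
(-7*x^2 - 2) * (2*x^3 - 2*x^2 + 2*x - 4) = -14*x^5 + 14*x^4 - 18*x^3 + 32*x^2 - 4*x + 8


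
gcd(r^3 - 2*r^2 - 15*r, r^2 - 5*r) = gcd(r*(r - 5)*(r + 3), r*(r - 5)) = r^2 - 5*r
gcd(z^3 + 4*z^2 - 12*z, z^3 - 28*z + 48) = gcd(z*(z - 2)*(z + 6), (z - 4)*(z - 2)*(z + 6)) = z^2 + 4*z - 12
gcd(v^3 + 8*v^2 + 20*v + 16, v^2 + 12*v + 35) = 1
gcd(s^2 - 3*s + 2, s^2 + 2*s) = 1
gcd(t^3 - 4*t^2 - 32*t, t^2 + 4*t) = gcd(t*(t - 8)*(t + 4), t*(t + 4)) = t^2 + 4*t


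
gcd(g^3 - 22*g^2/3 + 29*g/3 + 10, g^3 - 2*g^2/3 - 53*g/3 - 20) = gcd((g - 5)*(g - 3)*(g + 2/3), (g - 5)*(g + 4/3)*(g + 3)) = g - 5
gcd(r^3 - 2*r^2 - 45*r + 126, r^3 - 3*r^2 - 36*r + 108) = r^2 - 9*r + 18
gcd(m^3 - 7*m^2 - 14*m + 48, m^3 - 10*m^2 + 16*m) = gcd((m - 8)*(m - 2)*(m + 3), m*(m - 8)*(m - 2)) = m^2 - 10*m + 16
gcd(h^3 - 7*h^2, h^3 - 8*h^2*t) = h^2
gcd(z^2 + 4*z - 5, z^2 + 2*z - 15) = z + 5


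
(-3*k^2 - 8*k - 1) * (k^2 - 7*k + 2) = -3*k^4 + 13*k^3 + 49*k^2 - 9*k - 2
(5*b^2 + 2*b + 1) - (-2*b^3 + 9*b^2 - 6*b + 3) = 2*b^3 - 4*b^2 + 8*b - 2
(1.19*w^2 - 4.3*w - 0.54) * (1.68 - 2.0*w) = -2.38*w^3 + 10.5992*w^2 - 6.144*w - 0.9072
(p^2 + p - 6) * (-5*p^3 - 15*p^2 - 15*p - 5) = -5*p^5 - 20*p^4 + 70*p^2 + 85*p + 30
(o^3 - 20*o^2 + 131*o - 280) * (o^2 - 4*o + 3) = o^5 - 24*o^4 + 214*o^3 - 864*o^2 + 1513*o - 840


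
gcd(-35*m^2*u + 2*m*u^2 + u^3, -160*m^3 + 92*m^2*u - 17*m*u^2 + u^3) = -5*m + u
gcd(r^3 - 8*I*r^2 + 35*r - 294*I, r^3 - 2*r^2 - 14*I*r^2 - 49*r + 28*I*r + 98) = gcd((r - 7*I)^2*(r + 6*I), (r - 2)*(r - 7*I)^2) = r^2 - 14*I*r - 49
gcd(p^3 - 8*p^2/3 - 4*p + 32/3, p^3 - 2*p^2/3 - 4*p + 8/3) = p^2 - 4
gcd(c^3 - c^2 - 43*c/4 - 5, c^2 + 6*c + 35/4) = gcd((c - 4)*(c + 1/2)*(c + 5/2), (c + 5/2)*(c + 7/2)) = c + 5/2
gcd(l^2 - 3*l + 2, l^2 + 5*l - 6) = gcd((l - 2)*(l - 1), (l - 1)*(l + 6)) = l - 1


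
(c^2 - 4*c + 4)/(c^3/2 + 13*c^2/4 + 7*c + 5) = 4*(c^2 - 4*c + 4)/(2*c^3 + 13*c^2 + 28*c + 20)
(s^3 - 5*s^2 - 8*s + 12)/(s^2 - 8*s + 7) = (s^2 - 4*s - 12)/(s - 7)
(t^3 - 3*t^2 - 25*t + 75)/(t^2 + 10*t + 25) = (t^2 - 8*t + 15)/(t + 5)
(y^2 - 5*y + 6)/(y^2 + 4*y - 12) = (y - 3)/(y + 6)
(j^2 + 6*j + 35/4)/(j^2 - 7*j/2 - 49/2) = (j + 5/2)/(j - 7)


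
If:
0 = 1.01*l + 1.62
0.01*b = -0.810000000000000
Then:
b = -81.00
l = -1.60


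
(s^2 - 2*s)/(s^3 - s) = (s - 2)/(s^2 - 1)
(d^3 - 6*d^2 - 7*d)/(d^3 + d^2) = (d - 7)/d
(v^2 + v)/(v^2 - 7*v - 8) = v/(v - 8)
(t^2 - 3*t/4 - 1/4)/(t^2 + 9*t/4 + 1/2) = (t - 1)/(t + 2)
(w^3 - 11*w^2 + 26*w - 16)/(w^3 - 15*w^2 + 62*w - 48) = (w - 2)/(w - 6)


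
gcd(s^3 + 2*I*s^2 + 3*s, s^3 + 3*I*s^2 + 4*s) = s^2 - I*s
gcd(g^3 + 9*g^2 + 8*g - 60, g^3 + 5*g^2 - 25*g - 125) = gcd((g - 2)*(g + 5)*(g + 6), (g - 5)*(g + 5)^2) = g + 5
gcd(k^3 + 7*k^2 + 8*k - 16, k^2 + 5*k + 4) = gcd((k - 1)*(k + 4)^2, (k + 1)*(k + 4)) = k + 4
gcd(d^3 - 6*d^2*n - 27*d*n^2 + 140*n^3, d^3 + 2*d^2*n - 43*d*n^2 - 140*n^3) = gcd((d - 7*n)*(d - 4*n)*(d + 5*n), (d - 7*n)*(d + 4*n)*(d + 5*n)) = d^2 - 2*d*n - 35*n^2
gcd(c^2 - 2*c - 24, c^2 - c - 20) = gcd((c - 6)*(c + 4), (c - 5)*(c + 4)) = c + 4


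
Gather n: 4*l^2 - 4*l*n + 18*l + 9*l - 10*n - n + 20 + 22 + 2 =4*l^2 + 27*l + n*(-4*l - 11) + 44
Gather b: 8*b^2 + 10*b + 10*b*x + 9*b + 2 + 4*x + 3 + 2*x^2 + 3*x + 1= 8*b^2 + b*(10*x + 19) + 2*x^2 + 7*x + 6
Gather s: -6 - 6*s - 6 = -6*s - 12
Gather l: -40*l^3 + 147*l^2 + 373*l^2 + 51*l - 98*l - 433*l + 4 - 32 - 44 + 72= -40*l^3 + 520*l^2 - 480*l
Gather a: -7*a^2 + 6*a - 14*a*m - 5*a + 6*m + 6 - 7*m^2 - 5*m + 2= -7*a^2 + a*(1 - 14*m) - 7*m^2 + m + 8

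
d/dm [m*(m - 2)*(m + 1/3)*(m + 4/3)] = 4*m^3 - m^2 - 52*m/9 - 8/9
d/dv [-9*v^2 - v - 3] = -18*v - 1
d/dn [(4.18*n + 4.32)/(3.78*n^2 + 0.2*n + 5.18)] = (-15.8004*n^2 - 32.6592*n + 20.7884)/(14.2884*n^4 + 1.512*n^3 + 39.2008*n^2 + 2.072*n + 26.8324)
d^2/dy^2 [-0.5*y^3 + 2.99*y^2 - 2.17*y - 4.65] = 5.98 - 3.0*y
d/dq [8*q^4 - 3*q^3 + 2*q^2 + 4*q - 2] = 32*q^3 - 9*q^2 + 4*q + 4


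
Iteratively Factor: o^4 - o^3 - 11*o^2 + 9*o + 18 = (o + 3)*(o^3 - 4*o^2 + o + 6) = (o - 3)*(o + 3)*(o^2 - o - 2) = (o - 3)*(o - 2)*(o + 3)*(o + 1)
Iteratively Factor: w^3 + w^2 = (w)*(w^2 + w) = w*(w + 1)*(w)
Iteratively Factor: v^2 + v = (v)*(v + 1)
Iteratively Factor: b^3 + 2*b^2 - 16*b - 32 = (b + 2)*(b^2 - 16) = (b - 4)*(b + 2)*(b + 4)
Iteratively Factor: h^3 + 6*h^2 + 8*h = (h + 2)*(h^2 + 4*h) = (h + 2)*(h + 4)*(h)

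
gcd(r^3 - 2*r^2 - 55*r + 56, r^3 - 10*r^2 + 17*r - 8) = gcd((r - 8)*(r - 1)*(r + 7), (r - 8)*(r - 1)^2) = r^2 - 9*r + 8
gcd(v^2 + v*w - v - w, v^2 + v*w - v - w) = v^2 + v*w - v - w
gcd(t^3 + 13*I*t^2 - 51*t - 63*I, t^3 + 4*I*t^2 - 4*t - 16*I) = 1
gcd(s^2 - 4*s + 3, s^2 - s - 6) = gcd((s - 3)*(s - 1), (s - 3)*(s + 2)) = s - 3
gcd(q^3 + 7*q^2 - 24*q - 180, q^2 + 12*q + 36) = q^2 + 12*q + 36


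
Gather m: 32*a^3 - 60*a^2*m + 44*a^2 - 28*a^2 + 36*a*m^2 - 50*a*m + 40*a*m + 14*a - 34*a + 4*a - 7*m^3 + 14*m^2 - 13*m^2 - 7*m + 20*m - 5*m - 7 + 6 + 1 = 32*a^3 + 16*a^2 - 16*a - 7*m^3 + m^2*(36*a + 1) + m*(-60*a^2 - 10*a + 8)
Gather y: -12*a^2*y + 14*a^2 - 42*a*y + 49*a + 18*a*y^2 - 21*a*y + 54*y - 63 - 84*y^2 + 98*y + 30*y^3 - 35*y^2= 14*a^2 + 49*a + 30*y^3 + y^2*(18*a - 119) + y*(-12*a^2 - 63*a + 152) - 63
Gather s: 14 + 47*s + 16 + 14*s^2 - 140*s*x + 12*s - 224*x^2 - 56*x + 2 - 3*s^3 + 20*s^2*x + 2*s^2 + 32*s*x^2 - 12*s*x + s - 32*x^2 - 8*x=-3*s^3 + s^2*(20*x + 16) + s*(32*x^2 - 152*x + 60) - 256*x^2 - 64*x + 32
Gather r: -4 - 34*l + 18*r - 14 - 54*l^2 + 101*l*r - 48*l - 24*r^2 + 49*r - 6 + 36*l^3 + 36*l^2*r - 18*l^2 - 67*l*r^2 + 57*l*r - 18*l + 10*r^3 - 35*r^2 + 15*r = 36*l^3 - 72*l^2 - 100*l + 10*r^3 + r^2*(-67*l - 59) + r*(36*l^2 + 158*l + 82) - 24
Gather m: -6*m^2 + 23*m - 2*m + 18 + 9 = -6*m^2 + 21*m + 27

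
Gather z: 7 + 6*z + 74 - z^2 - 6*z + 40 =121 - z^2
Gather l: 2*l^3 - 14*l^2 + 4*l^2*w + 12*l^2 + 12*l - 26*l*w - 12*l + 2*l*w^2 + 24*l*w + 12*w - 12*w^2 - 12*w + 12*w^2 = 2*l^3 + l^2*(4*w - 2) + l*(2*w^2 - 2*w)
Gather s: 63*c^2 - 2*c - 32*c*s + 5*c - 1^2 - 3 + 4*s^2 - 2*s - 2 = 63*c^2 + 3*c + 4*s^2 + s*(-32*c - 2) - 6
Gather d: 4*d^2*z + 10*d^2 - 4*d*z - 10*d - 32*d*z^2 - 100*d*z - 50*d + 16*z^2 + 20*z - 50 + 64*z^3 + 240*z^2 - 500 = d^2*(4*z + 10) + d*(-32*z^2 - 104*z - 60) + 64*z^3 + 256*z^2 + 20*z - 550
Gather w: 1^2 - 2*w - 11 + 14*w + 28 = 12*w + 18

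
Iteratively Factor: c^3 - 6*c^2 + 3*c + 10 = (c - 2)*(c^2 - 4*c - 5) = (c - 2)*(c + 1)*(c - 5)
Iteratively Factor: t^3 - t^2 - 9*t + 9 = (t - 3)*(t^2 + 2*t - 3) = (t - 3)*(t - 1)*(t + 3)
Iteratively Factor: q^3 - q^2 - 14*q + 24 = (q - 3)*(q^2 + 2*q - 8) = (q - 3)*(q - 2)*(q + 4)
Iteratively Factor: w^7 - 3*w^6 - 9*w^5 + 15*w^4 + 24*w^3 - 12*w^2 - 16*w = (w)*(w^6 - 3*w^5 - 9*w^4 + 15*w^3 + 24*w^2 - 12*w - 16) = w*(w - 2)*(w^5 - w^4 - 11*w^3 - 7*w^2 + 10*w + 8) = w*(w - 2)*(w + 1)*(w^4 - 2*w^3 - 9*w^2 + 2*w + 8) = w*(w - 2)*(w - 1)*(w + 1)*(w^3 - w^2 - 10*w - 8) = w*(w - 2)*(w - 1)*(w + 1)*(w + 2)*(w^2 - 3*w - 4) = w*(w - 2)*(w - 1)*(w + 1)^2*(w + 2)*(w - 4)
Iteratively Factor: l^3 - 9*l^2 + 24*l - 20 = (l - 2)*(l^2 - 7*l + 10) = (l - 2)^2*(l - 5)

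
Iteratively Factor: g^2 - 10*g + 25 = (g - 5)*(g - 5)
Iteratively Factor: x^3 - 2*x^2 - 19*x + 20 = (x + 4)*(x^2 - 6*x + 5) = (x - 1)*(x + 4)*(x - 5)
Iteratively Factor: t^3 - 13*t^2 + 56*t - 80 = (t - 4)*(t^2 - 9*t + 20) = (t - 5)*(t - 4)*(t - 4)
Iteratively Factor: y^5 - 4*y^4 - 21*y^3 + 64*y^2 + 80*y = (y)*(y^4 - 4*y^3 - 21*y^2 + 64*y + 80) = y*(y - 4)*(y^3 - 21*y - 20) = y*(y - 4)*(y + 1)*(y^2 - y - 20) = y*(y - 4)*(y + 1)*(y + 4)*(y - 5)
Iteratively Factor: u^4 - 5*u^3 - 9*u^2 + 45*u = (u - 3)*(u^3 - 2*u^2 - 15*u) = (u - 3)*(u + 3)*(u^2 - 5*u) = (u - 5)*(u - 3)*(u + 3)*(u)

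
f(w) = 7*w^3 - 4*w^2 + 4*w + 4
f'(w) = 21*w^2 - 8*w + 4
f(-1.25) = -20.92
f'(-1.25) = 46.81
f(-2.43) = -129.78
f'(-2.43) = 147.44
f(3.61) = 295.63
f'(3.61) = 248.79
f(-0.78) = -4.88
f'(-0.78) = 23.02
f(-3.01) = -235.18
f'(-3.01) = 218.34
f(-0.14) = 3.34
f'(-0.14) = 5.53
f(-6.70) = -2307.70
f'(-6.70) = 1000.29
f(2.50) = 98.38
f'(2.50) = 115.25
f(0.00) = 4.00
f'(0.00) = 4.00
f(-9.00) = -5459.00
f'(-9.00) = 1777.00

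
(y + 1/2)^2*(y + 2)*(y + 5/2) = y^4 + 11*y^3/2 + 39*y^2/4 + 49*y/8 + 5/4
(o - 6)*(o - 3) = o^2 - 9*o + 18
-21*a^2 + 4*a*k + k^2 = (-3*a + k)*(7*a + k)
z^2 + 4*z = z*(z + 4)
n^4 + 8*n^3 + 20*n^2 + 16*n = n*(n + 2)^2*(n + 4)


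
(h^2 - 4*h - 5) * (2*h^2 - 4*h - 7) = 2*h^4 - 12*h^3 - h^2 + 48*h + 35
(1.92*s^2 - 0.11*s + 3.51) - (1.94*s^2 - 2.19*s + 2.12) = -0.02*s^2 + 2.08*s + 1.39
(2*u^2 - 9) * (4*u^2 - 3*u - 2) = 8*u^4 - 6*u^3 - 40*u^2 + 27*u + 18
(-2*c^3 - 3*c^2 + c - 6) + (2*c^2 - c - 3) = -2*c^3 - c^2 - 9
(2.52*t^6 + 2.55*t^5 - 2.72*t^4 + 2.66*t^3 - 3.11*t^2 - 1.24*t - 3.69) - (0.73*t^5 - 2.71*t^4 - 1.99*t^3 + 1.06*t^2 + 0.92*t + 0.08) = 2.52*t^6 + 1.82*t^5 - 0.0100000000000002*t^4 + 4.65*t^3 - 4.17*t^2 - 2.16*t - 3.77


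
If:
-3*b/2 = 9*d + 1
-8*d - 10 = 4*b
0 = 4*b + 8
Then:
No Solution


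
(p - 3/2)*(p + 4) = p^2 + 5*p/2 - 6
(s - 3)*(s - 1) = s^2 - 4*s + 3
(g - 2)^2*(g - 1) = g^3 - 5*g^2 + 8*g - 4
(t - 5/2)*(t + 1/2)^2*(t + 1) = t^4 - t^3/2 - 15*t^2/4 - 23*t/8 - 5/8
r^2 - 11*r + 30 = (r - 6)*(r - 5)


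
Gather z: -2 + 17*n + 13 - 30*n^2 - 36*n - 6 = -30*n^2 - 19*n + 5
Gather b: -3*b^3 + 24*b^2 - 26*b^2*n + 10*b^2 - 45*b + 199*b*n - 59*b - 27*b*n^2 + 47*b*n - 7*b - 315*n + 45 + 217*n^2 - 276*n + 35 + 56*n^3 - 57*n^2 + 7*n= -3*b^3 + b^2*(34 - 26*n) + b*(-27*n^2 + 246*n - 111) + 56*n^3 + 160*n^2 - 584*n + 80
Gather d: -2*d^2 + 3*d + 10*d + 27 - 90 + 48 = -2*d^2 + 13*d - 15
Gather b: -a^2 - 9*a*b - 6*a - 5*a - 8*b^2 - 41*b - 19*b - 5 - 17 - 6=-a^2 - 11*a - 8*b^2 + b*(-9*a - 60) - 28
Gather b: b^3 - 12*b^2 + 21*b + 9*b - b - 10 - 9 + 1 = b^3 - 12*b^2 + 29*b - 18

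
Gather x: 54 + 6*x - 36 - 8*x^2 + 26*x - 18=-8*x^2 + 32*x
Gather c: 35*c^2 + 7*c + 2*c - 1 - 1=35*c^2 + 9*c - 2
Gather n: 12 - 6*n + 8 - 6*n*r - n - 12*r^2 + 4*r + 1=n*(-6*r - 7) - 12*r^2 + 4*r + 21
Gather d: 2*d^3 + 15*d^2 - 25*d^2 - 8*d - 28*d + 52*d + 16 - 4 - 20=2*d^3 - 10*d^2 + 16*d - 8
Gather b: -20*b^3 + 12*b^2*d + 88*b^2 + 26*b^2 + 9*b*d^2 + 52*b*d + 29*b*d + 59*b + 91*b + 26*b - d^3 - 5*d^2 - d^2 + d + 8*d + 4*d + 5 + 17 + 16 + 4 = -20*b^3 + b^2*(12*d + 114) + b*(9*d^2 + 81*d + 176) - d^3 - 6*d^2 + 13*d + 42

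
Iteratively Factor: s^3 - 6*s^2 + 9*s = (s)*(s^2 - 6*s + 9) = s*(s - 3)*(s - 3)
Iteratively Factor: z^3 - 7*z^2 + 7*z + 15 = (z - 3)*(z^2 - 4*z - 5) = (z - 5)*(z - 3)*(z + 1)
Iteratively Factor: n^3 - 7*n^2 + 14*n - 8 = (n - 4)*(n^2 - 3*n + 2) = (n - 4)*(n - 2)*(n - 1)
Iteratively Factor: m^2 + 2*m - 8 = (m + 4)*(m - 2)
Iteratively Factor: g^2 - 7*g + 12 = (g - 3)*(g - 4)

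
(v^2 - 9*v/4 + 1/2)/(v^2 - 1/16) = 4*(v - 2)/(4*v + 1)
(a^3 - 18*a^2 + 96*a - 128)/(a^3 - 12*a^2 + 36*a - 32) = (a - 8)/(a - 2)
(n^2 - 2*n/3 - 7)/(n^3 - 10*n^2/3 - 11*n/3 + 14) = (3*n + 7)/(3*n^2 - n - 14)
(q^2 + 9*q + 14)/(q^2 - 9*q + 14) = (q^2 + 9*q + 14)/(q^2 - 9*q + 14)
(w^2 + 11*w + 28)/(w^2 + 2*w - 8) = (w + 7)/(w - 2)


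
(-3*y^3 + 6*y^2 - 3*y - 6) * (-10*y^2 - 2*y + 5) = 30*y^5 - 54*y^4 + 3*y^3 + 96*y^2 - 3*y - 30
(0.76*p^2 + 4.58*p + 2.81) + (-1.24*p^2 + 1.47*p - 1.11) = -0.48*p^2 + 6.05*p + 1.7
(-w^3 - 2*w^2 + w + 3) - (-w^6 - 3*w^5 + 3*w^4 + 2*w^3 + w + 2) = w^6 + 3*w^5 - 3*w^4 - 3*w^3 - 2*w^2 + 1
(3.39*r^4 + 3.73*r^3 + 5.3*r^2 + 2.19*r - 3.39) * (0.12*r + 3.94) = 0.4068*r^5 + 13.8042*r^4 + 15.3322*r^3 + 21.1448*r^2 + 8.2218*r - 13.3566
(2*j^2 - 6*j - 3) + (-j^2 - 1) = j^2 - 6*j - 4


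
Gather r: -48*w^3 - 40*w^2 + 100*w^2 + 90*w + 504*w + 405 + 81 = -48*w^3 + 60*w^2 + 594*w + 486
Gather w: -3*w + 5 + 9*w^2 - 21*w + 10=9*w^2 - 24*w + 15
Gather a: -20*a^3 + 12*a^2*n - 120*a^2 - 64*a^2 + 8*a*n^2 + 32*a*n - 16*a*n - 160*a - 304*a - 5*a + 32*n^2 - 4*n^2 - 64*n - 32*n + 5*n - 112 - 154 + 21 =-20*a^3 + a^2*(12*n - 184) + a*(8*n^2 + 16*n - 469) + 28*n^2 - 91*n - 245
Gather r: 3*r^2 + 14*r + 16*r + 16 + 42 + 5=3*r^2 + 30*r + 63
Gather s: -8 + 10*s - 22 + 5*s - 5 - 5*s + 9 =10*s - 26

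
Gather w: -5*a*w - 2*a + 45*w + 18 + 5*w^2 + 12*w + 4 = -2*a + 5*w^2 + w*(57 - 5*a) + 22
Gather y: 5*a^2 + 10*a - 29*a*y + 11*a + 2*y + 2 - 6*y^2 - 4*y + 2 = 5*a^2 + 21*a - 6*y^2 + y*(-29*a - 2) + 4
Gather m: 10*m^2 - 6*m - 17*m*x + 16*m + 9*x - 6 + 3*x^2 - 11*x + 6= 10*m^2 + m*(10 - 17*x) + 3*x^2 - 2*x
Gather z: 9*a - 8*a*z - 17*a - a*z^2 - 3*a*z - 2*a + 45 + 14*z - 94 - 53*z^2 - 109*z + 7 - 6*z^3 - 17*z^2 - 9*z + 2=-10*a - 6*z^3 + z^2*(-a - 70) + z*(-11*a - 104) - 40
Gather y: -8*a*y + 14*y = y*(14 - 8*a)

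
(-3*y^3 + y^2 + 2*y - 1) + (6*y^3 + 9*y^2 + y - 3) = 3*y^3 + 10*y^2 + 3*y - 4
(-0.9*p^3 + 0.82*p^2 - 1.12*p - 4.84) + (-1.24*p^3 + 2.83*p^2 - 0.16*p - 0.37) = -2.14*p^3 + 3.65*p^2 - 1.28*p - 5.21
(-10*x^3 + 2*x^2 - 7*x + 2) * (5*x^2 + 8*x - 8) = -50*x^5 - 70*x^4 + 61*x^3 - 62*x^2 + 72*x - 16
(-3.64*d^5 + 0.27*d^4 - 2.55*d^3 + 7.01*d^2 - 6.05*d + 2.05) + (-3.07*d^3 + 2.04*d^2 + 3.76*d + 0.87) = -3.64*d^5 + 0.27*d^4 - 5.62*d^3 + 9.05*d^2 - 2.29*d + 2.92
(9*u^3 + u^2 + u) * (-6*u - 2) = -54*u^4 - 24*u^3 - 8*u^2 - 2*u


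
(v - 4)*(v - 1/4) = v^2 - 17*v/4 + 1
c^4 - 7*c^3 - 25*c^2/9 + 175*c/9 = c*(c - 7)*(c - 5/3)*(c + 5/3)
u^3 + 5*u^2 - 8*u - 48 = (u - 3)*(u + 4)^2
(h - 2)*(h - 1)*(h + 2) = h^3 - h^2 - 4*h + 4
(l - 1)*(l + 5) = l^2 + 4*l - 5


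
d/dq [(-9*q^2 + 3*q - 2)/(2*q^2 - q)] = (3*q^2 + 8*q - 2)/(q^2*(4*q^2 - 4*q + 1))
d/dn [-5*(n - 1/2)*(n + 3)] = -10*n - 25/2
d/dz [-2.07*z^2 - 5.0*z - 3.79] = -4.14*z - 5.0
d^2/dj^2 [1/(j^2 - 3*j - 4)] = 2*(j^2 - 3*j - (2*j - 3)^2 - 4)/(-j^2 + 3*j + 4)^3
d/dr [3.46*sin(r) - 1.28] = 3.46*cos(r)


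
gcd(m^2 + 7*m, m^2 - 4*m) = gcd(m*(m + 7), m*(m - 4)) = m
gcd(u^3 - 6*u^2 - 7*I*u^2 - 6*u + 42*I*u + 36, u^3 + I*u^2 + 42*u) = u - 6*I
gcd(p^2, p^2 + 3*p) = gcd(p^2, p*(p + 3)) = p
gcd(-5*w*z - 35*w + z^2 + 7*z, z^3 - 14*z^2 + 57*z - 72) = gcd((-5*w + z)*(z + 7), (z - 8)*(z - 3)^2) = 1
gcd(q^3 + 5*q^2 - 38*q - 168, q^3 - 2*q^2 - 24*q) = q^2 - 2*q - 24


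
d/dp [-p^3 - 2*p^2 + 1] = p*(-3*p - 4)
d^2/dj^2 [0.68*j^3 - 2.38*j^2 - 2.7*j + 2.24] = 4.08*j - 4.76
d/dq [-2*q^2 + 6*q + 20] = 6 - 4*q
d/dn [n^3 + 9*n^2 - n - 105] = 3*n^2 + 18*n - 1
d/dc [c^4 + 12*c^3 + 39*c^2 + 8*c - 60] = 4*c^3 + 36*c^2 + 78*c + 8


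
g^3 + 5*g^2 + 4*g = g*(g + 1)*(g + 4)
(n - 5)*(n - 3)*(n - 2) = n^3 - 10*n^2 + 31*n - 30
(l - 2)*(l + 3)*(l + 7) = l^3 + 8*l^2 + l - 42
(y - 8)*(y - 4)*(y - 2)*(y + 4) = y^4 - 10*y^3 + 160*y - 256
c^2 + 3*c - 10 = (c - 2)*(c + 5)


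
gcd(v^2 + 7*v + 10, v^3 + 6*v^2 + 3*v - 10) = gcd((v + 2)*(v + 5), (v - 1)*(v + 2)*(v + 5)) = v^2 + 7*v + 10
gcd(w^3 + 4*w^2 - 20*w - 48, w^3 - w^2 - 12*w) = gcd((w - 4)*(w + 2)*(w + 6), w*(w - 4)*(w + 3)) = w - 4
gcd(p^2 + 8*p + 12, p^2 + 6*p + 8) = p + 2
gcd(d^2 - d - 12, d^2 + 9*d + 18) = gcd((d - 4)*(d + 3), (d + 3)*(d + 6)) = d + 3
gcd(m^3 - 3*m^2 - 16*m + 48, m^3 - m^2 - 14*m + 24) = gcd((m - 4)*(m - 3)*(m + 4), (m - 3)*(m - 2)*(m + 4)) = m^2 + m - 12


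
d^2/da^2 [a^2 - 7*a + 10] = 2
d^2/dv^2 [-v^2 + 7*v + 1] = -2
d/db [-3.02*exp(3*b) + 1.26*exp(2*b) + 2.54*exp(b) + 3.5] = (-9.06*exp(2*b) + 2.52*exp(b) + 2.54)*exp(b)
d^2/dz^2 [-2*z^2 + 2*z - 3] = -4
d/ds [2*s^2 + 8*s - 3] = 4*s + 8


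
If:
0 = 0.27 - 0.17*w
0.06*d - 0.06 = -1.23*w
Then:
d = -31.56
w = 1.59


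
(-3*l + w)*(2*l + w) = -6*l^2 - l*w + w^2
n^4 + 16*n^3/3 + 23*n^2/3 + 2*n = n*(n + 1/3)*(n + 2)*(n + 3)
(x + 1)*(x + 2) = x^2 + 3*x + 2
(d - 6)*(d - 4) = d^2 - 10*d + 24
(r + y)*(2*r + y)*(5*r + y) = 10*r^3 + 17*r^2*y + 8*r*y^2 + y^3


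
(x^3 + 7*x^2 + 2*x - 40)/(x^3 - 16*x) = (x^2 + 3*x - 10)/(x*(x - 4))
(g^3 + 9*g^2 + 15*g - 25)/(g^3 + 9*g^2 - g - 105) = (g^2 + 4*g - 5)/(g^2 + 4*g - 21)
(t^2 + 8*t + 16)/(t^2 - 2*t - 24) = (t + 4)/(t - 6)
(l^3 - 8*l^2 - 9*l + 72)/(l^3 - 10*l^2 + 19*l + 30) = (l^3 - 8*l^2 - 9*l + 72)/(l^3 - 10*l^2 + 19*l + 30)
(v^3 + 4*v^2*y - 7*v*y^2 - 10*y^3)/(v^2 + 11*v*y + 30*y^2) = (v^2 - v*y - 2*y^2)/(v + 6*y)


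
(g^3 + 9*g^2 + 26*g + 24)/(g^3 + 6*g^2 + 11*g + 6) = (g + 4)/(g + 1)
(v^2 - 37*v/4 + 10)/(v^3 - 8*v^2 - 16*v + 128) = (v - 5/4)/(v^2 - 16)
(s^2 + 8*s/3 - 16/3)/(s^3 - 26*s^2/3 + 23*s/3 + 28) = (3*s^2 + 8*s - 16)/(3*s^3 - 26*s^2 + 23*s + 84)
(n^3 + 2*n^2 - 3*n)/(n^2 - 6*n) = (n^2 + 2*n - 3)/(n - 6)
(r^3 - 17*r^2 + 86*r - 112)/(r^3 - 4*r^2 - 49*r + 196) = (r^2 - 10*r + 16)/(r^2 + 3*r - 28)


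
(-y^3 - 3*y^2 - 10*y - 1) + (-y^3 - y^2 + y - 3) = -2*y^3 - 4*y^2 - 9*y - 4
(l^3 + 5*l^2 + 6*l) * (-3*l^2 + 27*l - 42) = -3*l^5 + 12*l^4 + 75*l^3 - 48*l^2 - 252*l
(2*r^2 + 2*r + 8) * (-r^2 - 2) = -2*r^4 - 2*r^3 - 12*r^2 - 4*r - 16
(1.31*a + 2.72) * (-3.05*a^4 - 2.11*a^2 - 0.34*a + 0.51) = -3.9955*a^5 - 8.296*a^4 - 2.7641*a^3 - 6.1846*a^2 - 0.2567*a + 1.3872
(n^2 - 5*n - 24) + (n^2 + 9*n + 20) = 2*n^2 + 4*n - 4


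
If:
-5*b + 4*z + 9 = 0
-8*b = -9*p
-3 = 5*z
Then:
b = 33/25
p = 88/75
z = -3/5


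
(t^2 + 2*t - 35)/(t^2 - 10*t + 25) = (t + 7)/(t - 5)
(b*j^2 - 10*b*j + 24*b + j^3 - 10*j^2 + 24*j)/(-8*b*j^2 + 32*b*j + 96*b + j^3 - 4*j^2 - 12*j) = (-b*j + 4*b - j^2 + 4*j)/(8*b*j + 16*b - j^2 - 2*j)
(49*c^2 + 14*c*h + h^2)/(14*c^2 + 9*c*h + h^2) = (7*c + h)/(2*c + h)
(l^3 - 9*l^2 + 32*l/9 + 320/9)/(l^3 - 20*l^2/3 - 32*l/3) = (9*l^2 - 9*l - 40)/(3*l*(3*l + 4))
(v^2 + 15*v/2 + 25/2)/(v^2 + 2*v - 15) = (v + 5/2)/(v - 3)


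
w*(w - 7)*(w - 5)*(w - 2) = w^4 - 14*w^3 + 59*w^2 - 70*w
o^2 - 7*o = o*(o - 7)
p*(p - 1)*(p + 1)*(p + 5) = p^4 + 5*p^3 - p^2 - 5*p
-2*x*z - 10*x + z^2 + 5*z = (-2*x + z)*(z + 5)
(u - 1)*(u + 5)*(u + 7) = u^3 + 11*u^2 + 23*u - 35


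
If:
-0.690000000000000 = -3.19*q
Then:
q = 0.22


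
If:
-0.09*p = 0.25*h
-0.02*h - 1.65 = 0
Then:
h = -82.50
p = 229.17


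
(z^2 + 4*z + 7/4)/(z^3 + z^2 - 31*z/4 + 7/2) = (2*z + 1)/(2*z^2 - 5*z + 2)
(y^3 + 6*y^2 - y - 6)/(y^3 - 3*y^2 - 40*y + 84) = (y^2 - 1)/(y^2 - 9*y + 14)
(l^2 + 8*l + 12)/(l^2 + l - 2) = (l + 6)/(l - 1)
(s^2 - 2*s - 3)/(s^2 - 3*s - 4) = (s - 3)/(s - 4)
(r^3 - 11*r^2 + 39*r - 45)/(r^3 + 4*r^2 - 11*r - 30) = (r^2 - 8*r + 15)/(r^2 + 7*r + 10)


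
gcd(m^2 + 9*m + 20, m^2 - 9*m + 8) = 1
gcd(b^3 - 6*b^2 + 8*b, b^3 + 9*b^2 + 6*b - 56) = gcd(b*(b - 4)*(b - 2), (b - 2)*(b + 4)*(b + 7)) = b - 2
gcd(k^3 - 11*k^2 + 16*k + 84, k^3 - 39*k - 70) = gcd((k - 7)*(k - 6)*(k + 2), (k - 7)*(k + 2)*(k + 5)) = k^2 - 5*k - 14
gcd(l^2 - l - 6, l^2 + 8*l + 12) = l + 2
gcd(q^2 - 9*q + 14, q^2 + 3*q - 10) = q - 2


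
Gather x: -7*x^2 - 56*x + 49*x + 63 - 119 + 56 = -7*x^2 - 7*x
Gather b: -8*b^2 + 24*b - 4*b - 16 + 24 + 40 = -8*b^2 + 20*b + 48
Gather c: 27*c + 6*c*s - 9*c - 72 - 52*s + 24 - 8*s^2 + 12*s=c*(6*s + 18) - 8*s^2 - 40*s - 48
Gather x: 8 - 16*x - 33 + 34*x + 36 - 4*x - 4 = 14*x + 7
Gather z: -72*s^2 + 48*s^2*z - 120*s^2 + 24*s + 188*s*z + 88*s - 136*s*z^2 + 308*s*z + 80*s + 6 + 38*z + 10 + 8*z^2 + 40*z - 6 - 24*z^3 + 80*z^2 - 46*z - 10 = -192*s^2 + 192*s - 24*z^3 + z^2*(88 - 136*s) + z*(48*s^2 + 496*s + 32)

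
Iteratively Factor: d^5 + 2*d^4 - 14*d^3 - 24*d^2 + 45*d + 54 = (d + 1)*(d^4 + d^3 - 15*d^2 - 9*d + 54) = (d - 3)*(d + 1)*(d^3 + 4*d^2 - 3*d - 18) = (d - 3)*(d + 1)*(d + 3)*(d^2 + d - 6) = (d - 3)*(d - 2)*(d + 1)*(d + 3)*(d + 3)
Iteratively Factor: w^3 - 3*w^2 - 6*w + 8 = (w - 4)*(w^2 + w - 2) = (w - 4)*(w + 2)*(w - 1)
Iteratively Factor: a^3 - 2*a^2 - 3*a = (a + 1)*(a^2 - 3*a) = (a - 3)*(a + 1)*(a)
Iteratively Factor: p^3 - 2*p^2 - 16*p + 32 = (p + 4)*(p^2 - 6*p + 8) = (p - 4)*(p + 4)*(p - 2)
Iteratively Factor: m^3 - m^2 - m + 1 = (m - 1)*(m^2 - 1) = (m - 1)*(m + 1)*(m - 1)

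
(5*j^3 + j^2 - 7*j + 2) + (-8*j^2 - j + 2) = 5*j^3 - 7*j^2 - 8*j + 4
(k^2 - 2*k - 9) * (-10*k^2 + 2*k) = -10*k^4 + 22*k^3 + 86*k^2 - 18*k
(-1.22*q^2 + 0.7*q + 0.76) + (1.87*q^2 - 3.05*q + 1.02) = 0.65*q^2 - 2.35*q + 1.78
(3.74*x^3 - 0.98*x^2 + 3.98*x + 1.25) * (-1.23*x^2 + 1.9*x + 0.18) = -4.6002*x^5 + 8.3114*x^4 - 6.0842*x^3 + 5.8481*x^2 + 3.0914*x + 0.225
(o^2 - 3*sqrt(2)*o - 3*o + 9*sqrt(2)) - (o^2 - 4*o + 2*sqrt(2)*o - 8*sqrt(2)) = -5*sqrt(2)*o + o + 17*sqrt(2)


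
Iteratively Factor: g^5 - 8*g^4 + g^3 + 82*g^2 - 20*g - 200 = (g - 5)*(g^4 - 3*g^3 - 14*g^2 + 12*g + 40) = (g - 5)*(g + 2)*(g^3 - 5*g^2 - 4*g + 20) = (g - 5)*(g + 2)^2*(g^2 - 7*g + 10) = (g - 5)^2*(g + 2)^2*(g - 2)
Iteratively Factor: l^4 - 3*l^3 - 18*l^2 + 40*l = (l - 5)*(l^3 + 2*l^2 - 8*l) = (l - 5)*(l + 4)*(l^2 - 2*l) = l*(l - 5)*(l + 4)*(l - 2)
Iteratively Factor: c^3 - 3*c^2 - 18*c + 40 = (c + 4)*(c^2 - 7*c + 10) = (c - 2)*(c + 4)*(c - 5)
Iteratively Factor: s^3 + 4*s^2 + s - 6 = (s - 1)*(s^2 + 5*s + 6) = (s - 1)*(s + 3)*(s + 2)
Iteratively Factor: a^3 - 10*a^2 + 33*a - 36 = (a - 3)*(a^2 - 7*a + 12) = (a - 3)^2*(a - 4)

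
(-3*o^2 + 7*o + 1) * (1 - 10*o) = 30*o^3 - 73*o^2 - 3*o + 1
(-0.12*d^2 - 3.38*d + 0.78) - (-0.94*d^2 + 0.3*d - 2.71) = 0.82*d^2 - 3.68*d + 3.49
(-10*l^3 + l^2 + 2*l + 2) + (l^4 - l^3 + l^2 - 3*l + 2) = l^4 - 11*l^3 + 2*l^2 - l + 4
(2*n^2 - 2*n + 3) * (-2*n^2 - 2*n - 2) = -4*n^4 - 6*n^2 - 2*n - 6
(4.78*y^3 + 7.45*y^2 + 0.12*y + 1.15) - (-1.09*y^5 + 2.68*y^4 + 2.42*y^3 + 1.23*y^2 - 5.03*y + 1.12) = 1.09*y^5 - 2.68*y^4 + 2.36*y^3 + 6.22*y^2 + 5.15*y + 0.0299999999999998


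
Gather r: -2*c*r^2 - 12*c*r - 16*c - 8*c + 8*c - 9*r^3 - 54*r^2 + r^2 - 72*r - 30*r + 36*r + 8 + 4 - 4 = -16*c - 9*r^3 + r^2*(-2*c - 53) + r*(-12*c - 66) + 8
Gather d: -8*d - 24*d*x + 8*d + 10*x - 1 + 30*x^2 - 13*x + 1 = -24*d*x + 30*x^2 - 3*x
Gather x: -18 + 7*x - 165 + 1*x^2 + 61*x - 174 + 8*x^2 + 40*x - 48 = 9*x^2 + 108*x - 405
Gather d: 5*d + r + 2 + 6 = 5*d + r + 8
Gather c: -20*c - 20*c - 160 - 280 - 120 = -40*c - 560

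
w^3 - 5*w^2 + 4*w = w*(w - 4)*(w - 1)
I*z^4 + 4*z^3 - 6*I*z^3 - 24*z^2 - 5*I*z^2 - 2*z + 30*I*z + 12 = (z - 6)*(z - 2*I)*(z - I)*(I*z + 1)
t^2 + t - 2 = (t - 1)*(t + 2)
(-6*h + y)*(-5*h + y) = 30*h^2 - 11*h*y + y^2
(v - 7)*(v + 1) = v^2 - 6*v - 7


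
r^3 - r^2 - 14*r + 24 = (r - 3)*(r - 2)*(r + 4)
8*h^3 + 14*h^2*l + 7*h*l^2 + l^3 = (h + l)*(2*h + l)*(4*h + l)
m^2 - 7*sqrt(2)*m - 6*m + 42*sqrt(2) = (m - 6)*(m - 7*sqrt(2))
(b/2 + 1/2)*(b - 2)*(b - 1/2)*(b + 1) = b^4/2 - b^3/4 - 3*b^2/2 - b/4 + 1/2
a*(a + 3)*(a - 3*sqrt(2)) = a^3 - 3*sqrt(2)*a^2 + 3*a^2 - 9*sqrt(2)*a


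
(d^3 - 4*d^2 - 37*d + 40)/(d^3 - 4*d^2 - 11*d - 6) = (-d^3 + 4*d^2 + 37*d - 40)/(-d^3 + 4*d^2 + 11*d + 6)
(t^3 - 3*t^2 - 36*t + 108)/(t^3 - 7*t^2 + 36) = (t + 6)/(t + 2)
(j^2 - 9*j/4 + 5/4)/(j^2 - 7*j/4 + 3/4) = (4*j - 5)/(4*j - 3)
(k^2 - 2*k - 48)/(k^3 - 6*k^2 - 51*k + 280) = (k + 6)/(k^2 + 2*k - 35)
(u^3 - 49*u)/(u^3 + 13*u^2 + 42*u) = (u - 7)/(u + 6)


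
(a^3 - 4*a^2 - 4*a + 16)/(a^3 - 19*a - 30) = (a^2 - 6*a + 8)/(a^2 - 2*a - 15)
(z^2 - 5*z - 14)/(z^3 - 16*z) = (z^2 - 5*z - 14)/(z*(z^2 - 16))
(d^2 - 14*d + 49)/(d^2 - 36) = (d^2 - 14*d + 49)/(d^2 - 36)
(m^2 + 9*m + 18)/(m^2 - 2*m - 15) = (m + 6)/(m - 5)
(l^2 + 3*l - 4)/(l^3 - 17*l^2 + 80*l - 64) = (l + 4)/(l^2 - 16*l + 64)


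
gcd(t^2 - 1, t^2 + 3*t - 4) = t - 1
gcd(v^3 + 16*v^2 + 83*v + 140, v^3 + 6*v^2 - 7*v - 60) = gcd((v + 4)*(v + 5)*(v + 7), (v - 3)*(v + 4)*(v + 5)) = v^2 + 9*v + 20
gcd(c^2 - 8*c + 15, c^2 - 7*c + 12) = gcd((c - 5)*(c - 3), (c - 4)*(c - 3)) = c - 3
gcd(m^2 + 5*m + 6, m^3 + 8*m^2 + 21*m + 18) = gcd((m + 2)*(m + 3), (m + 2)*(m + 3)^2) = m^2 + 5*m + 6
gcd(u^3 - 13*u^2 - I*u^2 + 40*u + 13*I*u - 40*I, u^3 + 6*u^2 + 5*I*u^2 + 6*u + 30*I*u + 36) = u - I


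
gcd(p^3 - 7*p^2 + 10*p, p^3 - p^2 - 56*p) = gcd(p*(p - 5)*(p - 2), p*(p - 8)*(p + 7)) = p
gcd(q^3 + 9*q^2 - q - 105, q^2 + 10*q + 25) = q + 5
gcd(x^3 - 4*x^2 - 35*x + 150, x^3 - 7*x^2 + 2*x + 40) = x - 5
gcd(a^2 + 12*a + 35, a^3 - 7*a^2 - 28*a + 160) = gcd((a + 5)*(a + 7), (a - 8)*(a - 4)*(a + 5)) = a + 5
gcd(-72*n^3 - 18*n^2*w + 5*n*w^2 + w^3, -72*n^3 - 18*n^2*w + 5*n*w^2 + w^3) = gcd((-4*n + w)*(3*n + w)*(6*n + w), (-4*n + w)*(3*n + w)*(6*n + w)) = -72*n^3 - 18*n^2*w + 5*n*w^2 + w^3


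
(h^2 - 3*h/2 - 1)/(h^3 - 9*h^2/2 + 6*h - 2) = (2*h + 1)/(2*h^2 - 5*h + 2)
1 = 1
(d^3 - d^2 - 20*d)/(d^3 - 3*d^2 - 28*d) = (d - 5)/(d - 7)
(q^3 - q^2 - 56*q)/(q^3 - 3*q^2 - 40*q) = (q + 7)/(q + 5)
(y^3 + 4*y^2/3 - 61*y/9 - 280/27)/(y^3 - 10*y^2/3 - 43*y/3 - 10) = (y^2 - y/3 - 56/9)/(y^2 - 5*y - 6)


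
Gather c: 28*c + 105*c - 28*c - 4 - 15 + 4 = 105*c - 15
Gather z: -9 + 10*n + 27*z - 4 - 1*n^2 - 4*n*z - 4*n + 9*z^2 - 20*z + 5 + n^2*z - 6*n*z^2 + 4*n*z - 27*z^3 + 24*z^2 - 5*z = -n^2 + 6*n - 27*z^3 + z^2*(33 - 6*n) + z*(n^2 + 2) - 8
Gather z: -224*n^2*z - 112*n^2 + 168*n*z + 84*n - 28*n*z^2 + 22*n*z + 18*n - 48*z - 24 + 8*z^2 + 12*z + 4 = -112*n^2 + 102*n + z^2*(8 - 28*n) + z*(-224*n^2 + 190*n - 36) - 20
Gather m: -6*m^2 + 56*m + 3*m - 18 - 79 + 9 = -6*m^2 + 59*m - 88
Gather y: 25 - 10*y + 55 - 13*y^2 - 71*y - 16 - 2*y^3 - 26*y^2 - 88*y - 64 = -2*y^3 - 39*y^2 - 169*y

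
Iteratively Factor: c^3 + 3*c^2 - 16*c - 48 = (c - 4)*(c^2 + 7*c + 12) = (c - 4)*(c + 4)*(c + 3)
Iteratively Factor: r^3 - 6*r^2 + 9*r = (r - 3)*(r^2 - 3*r) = r*(r - 3)*(r - 3)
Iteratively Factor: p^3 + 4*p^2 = (p)*(p^2 + 4*p) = p^2*(p + 4)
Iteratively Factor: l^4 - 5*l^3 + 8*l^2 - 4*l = (l - 1)*(l^3 - 4*l^2 + 4*l) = (l - 2)*(l - 1)*(l^2 - 2*l) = (l - 2)^2*(l - 1)*(l)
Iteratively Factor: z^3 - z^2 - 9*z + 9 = (z - 1)*(z^2 - 9) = (z - 1)*(z + 3)*(z - 3)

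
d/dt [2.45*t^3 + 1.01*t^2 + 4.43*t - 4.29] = 7.35*t^2 + 2.02*t + 4.43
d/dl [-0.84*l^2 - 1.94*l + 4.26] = -1.68*l - 1.94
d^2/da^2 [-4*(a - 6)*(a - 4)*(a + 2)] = 64 - 24*a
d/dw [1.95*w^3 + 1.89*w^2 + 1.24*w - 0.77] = 5.85*w^2 + 3.78*w + 1.24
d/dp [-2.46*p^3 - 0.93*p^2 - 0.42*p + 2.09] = -7.38*p^2 - 1.86*p - 0.42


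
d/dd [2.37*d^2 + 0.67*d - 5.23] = 4.74*d + 0.67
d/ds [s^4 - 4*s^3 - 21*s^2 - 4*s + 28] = 4*s^3 - 12*s^2 - 42*s - 4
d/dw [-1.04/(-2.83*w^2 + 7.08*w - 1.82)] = (7.3632 - 5.8864*w)/(2.83*w^2 - 7.08*w + 1.82)^2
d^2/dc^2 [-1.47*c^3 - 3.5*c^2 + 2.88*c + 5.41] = -8.82*c - 7.0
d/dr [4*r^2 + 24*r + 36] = 8*r + 24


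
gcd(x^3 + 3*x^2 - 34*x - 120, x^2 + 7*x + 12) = x + 4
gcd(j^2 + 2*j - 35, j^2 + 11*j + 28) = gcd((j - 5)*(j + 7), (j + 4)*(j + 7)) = j + 7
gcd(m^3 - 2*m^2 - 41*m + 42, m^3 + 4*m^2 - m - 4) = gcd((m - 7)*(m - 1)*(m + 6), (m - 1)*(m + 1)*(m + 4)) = m - 1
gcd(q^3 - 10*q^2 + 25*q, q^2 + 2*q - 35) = q - 5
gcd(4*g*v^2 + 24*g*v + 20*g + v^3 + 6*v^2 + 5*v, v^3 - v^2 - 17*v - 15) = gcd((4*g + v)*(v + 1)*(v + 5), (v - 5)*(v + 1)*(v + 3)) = v + 1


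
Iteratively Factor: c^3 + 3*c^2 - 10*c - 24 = (c + 2)*(c^2 + c - 12) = (c + 2)*(c + 4)*(c - 3)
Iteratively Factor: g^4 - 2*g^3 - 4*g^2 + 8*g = (g - 2)*(g^3 - 4*g) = (g - 2)*(g + 2)*(g^2 - 2*g) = g*(g - 2)*(g + 2)*(g - 2)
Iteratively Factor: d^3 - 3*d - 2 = (d + 1)*(d^2 - d - 2) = (d + 1)^2*(d - 2)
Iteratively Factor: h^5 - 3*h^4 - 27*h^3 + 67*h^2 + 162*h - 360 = (h - 3)*(h^4 - 27*h^2 - 14*h + 120) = (h - 3)*(h + 4)*(h^3 - 4*h^2 - 11*h + 30) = (h - 3)*(h + 3)*(h + 4)*(h^2 - 7*h + 10) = (h - 3)*(h - 2)*(h + 3)*(h + 4)*(h - 5)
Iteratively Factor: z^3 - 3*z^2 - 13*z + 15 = (z - 1)*(z^2 - 2*z - 15) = (z - 5)*(z - 1)*(z + 3)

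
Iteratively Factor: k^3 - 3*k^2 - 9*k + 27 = (k - 3)*(k^2 - 9) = (k - 3)^2*(k + 3)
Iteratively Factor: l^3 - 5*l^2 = (l)*(l^2 - 5*l) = l^2*(l - 5)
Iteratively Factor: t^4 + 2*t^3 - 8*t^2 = (t)*(t^3 + 2*t^2 - 8*t) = t^2*(t^2 + 2*t - 8) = t^2*(t - 2)*(t + 4)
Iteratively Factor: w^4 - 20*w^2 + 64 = (w + 4)*(w^3 - 4*w^2 - 4*w + 16) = (w + 2)*(w + 4)*(w^2 - 6*w + 8) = (w - 2)*(w + 2)*(w + 4)*(w - 4)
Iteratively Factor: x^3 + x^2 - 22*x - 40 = (x + 2)*(x^2 - x - 20) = (x + 2)*(x + 4)*(x - 5)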